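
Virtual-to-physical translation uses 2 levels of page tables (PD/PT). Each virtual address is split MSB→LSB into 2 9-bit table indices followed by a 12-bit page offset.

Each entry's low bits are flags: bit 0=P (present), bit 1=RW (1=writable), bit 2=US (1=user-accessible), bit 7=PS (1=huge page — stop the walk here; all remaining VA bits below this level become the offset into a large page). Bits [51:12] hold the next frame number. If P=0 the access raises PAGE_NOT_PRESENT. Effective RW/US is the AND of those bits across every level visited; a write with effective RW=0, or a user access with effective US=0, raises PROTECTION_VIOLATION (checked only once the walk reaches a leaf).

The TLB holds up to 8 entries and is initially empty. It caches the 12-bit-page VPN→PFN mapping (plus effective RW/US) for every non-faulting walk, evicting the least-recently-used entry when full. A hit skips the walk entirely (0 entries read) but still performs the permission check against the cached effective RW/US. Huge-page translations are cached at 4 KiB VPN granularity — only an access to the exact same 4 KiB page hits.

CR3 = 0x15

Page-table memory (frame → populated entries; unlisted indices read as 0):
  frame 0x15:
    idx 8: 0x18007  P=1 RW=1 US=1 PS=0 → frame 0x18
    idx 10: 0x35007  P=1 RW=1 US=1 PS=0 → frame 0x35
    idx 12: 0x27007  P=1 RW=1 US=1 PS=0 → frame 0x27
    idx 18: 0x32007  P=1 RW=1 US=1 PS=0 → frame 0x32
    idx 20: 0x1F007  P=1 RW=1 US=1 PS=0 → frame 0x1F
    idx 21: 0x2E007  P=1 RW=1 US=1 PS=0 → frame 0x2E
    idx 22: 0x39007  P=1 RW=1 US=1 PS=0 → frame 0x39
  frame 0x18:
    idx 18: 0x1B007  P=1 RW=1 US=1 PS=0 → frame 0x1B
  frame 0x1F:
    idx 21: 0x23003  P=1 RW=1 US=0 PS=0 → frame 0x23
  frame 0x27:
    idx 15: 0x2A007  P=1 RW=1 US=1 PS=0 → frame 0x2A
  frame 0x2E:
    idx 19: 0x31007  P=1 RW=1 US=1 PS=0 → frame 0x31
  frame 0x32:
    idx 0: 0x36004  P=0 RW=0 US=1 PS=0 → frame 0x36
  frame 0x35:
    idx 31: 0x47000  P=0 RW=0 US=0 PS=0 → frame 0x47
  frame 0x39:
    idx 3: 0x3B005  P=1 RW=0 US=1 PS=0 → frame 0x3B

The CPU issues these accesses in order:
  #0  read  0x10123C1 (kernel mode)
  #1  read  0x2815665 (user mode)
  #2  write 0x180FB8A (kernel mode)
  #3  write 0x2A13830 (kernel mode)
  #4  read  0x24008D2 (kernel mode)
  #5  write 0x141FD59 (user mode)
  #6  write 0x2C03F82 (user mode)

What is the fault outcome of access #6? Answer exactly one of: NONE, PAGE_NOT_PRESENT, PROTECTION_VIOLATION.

Per-access translation:
#0 VA=0x10123C1 (r,kernel):
  L0: frame=0x15 idx=8 entry=0x18007 [P=1 RW=1 US=1 PS=0]
  L1: frame=0x18 idx=18 entry=0x1B007 [P=1 RW=1 US=1 PS=0]
  ⇒ phys 0x1B3C1  [2 reads]
#1 VA=0x2815665 (r,user):
  L0: frame=0x15 idx=20 entry=0x1F007 [P=1 RW=1 US=1 PS=0]
  L1: frame=0x1F idx=21 entry=0x23003 [P=1 RW=1 US=0 PS=0]
  → PROTECTION_VIOLATION  (2 entries read)
#2 VA=0x180FB8A (w,kernel):
  L0: frame=0x15 idx=12 entry=0x27007 [P=1 RW=1 US=1 PS=0]
  L1: frame=0x27 idx=15 entry=0x2A007 [P=1 RW=1 US=1 PS=0]
  ⇒ phys 0x2AB8A  [2 reads]
#3 VA=0x2A13830 (w,kernel):
  L0: frame=0x15 idx=21 entry=0x2E007 [P=1 RW=1 US=1 PS=0]
  L1: frame=0x2E idx=19 entry=0x31007 [P=1 RW=1 US=1 PS=0]
  ⇒ phys 0x31830  [2 reads]
#4 VA=0x24008D2 (r,kernel):
  L0: frame=0x15 idx=18 entry=0x32007 [P=1 RW=1 US=1 PS=0]
  L1: frame=0x32 idx=0 entry=0x36004 [P=0 RW=0 US=1 PS=0]
  → PAGE_NOT_PRESENT  (2 entries read)
#5 VA=0x141FD59 (w,user):
  L0: frame=0x15 idx=10 entry=0x35007 [P=1 RW=1 US=1 PS=0]
  L1: frame=0x35 idx=31 entry=0x47000 [P=0 RW=0 US=0 PS=0]
  → PAGE_NOT_PRESENT  (2 entries read)
#6 VA=0x2C03F82 (w,user):
  L0: frame=0x15 idx=22 entry=0x39007 [P=1 RW=1 US=1 PS=0]
  L1: frame=0x39 idx=3 entry=0x3B005 [P=1 RW=0 US=1 PS=0]
  → PROTECTION_VIOLATION  (2 entries read)

Access #6 fault: PROTECTION_VIOLATION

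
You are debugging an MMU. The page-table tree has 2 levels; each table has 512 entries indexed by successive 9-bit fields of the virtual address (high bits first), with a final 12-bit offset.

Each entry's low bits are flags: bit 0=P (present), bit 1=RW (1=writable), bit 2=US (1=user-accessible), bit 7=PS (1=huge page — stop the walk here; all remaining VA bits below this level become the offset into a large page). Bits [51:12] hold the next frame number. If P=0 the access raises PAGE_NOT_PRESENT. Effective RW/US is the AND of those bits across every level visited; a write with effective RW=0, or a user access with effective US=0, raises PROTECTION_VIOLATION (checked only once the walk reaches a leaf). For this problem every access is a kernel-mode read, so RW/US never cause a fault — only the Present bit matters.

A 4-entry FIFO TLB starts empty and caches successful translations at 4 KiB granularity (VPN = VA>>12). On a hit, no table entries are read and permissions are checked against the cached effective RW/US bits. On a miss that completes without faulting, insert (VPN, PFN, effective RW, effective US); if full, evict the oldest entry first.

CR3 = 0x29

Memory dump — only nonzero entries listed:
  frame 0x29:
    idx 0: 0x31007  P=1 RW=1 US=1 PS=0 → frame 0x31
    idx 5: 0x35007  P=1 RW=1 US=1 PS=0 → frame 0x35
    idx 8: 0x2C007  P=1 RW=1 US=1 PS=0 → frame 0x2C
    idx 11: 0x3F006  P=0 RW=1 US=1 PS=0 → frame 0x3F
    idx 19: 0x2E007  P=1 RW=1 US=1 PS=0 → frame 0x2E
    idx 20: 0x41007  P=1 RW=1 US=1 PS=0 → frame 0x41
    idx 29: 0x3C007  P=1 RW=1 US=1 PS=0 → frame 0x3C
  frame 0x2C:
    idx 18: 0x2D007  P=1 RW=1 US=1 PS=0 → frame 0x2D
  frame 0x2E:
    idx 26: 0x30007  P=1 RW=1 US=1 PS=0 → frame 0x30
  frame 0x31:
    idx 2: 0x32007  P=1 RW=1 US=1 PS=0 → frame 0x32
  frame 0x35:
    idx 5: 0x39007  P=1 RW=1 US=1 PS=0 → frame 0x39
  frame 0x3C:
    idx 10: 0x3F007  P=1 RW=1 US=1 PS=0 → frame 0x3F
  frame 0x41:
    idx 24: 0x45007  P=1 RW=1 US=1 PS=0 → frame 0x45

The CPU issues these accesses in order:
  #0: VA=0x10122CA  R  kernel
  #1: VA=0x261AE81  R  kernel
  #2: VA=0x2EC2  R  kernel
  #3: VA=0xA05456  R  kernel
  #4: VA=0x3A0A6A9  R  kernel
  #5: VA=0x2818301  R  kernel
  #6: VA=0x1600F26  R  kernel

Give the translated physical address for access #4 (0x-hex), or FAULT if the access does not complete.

Per-access translation:
#0 VA=0x10122CA (r,kernel):
  [0] read 0x29 idx=8: raw=0x2C007 flags P=1 W=1 U=1 S=0
  [1] read 0x2C idx=18: raw=0x2D007 flags P=1 W=1 U=1 S=0
  ✓ 0x2D2CA  — 2 lookups
#1 VA=0x261AE81 (r,kernel):
  [0] read 0x29 idx=19: raw=0x2E007 flags P=1 W=1 U=1 S=0
  [1] read 0x2E idx=26: raw=0x30007 flags P=1 W=1 U=1 S=0
  ✓ 0x30E81  — 2 lookups
#2 VA=0x2EC2 (r,kernel):
  [0] read 0x29 idx=0: raw=0x31007 flags P=1 W=1 U=1 S=0
  [1] read 0x31 idx=2: raw=0x32007 flags P=1 W=1 U=1 S=0
  ✓ 0x32EC2  — 2 lookups
#3 VA=0xA05456 (r,kernel):
  [0] read 0x29 idx=5: raw=0x35007 flags P=1 W=1 U=1 S=0
  [1] read 0x35 idx=5: raw=0x39007 flags P=1 W=1 U=1 S=0
  ✓ 0x39456  — 2 lookups
#4 VA=0x3A0A6A9 (r,kernel):
  [0] read 0x29 idx=29: raw=0x3C007 flags P=1 W=1 U=1 S=0
  [1] read 0x3C idx=10: raw=0x3F007 flags P=1 W=1 U=1 S=0
  ✓ 0x3F6A9  — 2 lookups
#5 VA=0x2818301 (r,kernel):
  [0] read 0x29 idx=20: raw=0x41007 flags P=1 W=1 U=1 S=0
  [1] read 0x41 idx=24: raw=0x45007 flags P=1 W=1 U=1 S=0
  ✓ 0x45301  — 2 lookups
#6 VA=0x1600F26 (r,kernel):
  [0] read 0x29 idx=11: raw=0x3F006 flags P=0 W=1 U=1 S=0
  ✗ PAGE_NOT_PRESENT  [1 reads]

Access #4 PA: 0x3F6A9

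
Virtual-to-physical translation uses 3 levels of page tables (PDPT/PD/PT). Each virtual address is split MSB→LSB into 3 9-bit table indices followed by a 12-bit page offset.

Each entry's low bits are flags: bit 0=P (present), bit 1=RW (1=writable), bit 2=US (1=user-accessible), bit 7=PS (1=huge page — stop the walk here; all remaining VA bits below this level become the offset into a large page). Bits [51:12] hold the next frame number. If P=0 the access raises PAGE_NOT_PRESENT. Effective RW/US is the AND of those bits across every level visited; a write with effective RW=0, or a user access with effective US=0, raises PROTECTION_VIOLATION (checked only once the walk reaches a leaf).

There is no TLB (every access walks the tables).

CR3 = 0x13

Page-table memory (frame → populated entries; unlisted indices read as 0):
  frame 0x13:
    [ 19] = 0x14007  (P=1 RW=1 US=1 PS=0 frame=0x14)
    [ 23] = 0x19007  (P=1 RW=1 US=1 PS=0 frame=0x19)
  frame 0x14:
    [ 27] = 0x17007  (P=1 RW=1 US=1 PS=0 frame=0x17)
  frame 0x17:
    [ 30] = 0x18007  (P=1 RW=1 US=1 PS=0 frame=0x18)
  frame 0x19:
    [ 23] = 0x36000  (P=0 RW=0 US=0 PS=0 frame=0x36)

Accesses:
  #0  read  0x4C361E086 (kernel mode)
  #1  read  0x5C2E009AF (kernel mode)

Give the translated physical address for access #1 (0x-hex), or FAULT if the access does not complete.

Trace:
#0 VA=0x4C361E086 (r,kernel):
  L0 @0x13[19] → 0x14007  P=1,RW=1,US=1,PS=0
  L1 @0x14[27] → 0x17007  P=1,RW=1,US=1,PS=0
  L2 @0x17[30] → 0x18007  P=1,RW=1,US=1,PS=0
  ⇒ phys 0x18086  [3 reads]
#1 VA=0x5C2E009AF (r,kernel):
  L0 @0x13[23] → 0x19007  P=1,RW=1,US=1,PS=0
  L1 @0x19[23] → 0x36000  P=0,RW=0,US=0,PS=0
  → PAGE_NOT_PRESENT  (2 entries read)

Access #1 PA: FAULT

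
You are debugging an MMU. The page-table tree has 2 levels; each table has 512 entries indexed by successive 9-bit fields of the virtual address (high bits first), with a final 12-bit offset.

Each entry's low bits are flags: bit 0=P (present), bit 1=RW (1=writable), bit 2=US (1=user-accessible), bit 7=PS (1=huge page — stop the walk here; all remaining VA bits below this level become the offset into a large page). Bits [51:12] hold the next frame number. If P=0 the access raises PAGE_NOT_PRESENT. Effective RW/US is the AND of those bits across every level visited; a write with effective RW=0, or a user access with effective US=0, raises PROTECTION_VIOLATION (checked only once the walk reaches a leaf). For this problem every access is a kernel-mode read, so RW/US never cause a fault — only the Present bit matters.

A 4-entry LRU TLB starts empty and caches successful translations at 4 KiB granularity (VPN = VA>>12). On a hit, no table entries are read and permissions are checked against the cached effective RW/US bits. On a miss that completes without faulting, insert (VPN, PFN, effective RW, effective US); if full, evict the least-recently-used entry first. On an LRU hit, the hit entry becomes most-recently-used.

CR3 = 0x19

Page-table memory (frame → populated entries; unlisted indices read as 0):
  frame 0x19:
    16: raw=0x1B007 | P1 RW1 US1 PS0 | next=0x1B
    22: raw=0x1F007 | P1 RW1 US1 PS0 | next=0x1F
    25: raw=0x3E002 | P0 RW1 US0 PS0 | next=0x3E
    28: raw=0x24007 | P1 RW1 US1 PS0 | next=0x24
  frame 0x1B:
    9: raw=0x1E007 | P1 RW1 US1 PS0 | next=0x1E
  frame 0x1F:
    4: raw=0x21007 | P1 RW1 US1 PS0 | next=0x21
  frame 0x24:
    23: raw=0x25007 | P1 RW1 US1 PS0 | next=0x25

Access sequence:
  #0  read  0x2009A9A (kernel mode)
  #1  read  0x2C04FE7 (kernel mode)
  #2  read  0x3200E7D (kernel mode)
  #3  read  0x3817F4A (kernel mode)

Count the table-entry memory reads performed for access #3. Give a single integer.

Trace:
#0 VA=0x2009A9A (r,kernel):
  [0] read 0x19 idx=16: raw=0x1B007 flags P=1 W=1 U=1 S=0
  [1] read 0x1B idx=9: raw=0x1E007 flags P=1 W=1 U=1 S=0
  ⇒ phys 0x1EA9A  [2 reads]
#1 VA=0x2C04FE7 (r,kernel):
  [0] read 0x19 idx=22: raw=0x1F007 flags P=1 W=1 U=1 S=0
  [1] read 0x1F idx=4: raw=0x21007 flags P=1 W=1 U=1 S=0
  ⇒ phys 0x21FE7  [2 reads]
#2 VA=0x3200E7D (r,kernel):
  [0] read 0x19 idx=25: raw=0x3E002 flags P=0 W=1 U=0 S=0
  ✗ PAGE_NOT_PRESENT  [1 reads]
#3 VA=0x3817F4A (r,kernel):
  [0] read 0x19 idx=28: raw=0x24007 flags P=1 W=1 U=1 S=0
  [1] read 0x24 idx=23: raw=0x25007 flags P=1 W=1 U=1 S=0
  ⇒ phys 0x25F4A  [2 reads]

Entries read for #3: 2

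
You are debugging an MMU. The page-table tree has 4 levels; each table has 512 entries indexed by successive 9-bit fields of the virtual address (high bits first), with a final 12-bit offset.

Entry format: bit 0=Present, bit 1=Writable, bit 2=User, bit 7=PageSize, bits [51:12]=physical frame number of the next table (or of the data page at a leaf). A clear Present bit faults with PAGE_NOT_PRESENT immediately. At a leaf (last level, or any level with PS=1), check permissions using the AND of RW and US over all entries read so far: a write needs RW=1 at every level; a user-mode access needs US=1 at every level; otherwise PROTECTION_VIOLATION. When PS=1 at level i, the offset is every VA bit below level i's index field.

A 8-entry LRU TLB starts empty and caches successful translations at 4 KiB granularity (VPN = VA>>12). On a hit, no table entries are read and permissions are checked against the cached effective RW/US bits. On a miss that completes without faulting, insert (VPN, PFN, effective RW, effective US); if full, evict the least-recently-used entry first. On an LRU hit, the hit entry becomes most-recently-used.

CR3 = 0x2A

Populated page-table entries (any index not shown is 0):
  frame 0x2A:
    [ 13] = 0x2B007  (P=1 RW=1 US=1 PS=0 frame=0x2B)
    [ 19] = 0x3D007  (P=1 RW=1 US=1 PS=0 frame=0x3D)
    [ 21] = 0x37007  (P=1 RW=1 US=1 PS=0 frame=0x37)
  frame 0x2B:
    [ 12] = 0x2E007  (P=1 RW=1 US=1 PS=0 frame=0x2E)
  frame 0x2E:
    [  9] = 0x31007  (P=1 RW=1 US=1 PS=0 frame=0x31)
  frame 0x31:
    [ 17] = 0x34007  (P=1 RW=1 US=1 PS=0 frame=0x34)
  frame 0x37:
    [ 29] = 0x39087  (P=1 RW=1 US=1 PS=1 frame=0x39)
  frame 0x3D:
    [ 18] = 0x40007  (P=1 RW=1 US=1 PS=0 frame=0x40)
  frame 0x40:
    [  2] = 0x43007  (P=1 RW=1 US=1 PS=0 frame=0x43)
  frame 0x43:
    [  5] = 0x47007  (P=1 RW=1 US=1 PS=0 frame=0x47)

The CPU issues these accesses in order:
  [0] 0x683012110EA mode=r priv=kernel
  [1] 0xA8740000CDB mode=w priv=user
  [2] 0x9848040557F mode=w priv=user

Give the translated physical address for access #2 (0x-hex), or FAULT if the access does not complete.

Walk each access:
#0 VA=0x683012110EA (r,kernel):
  lvl0: tbl 0x2A, slot 13 ⇒ 0x2B007 (P1/RW1/US1/PS0)
  lvl1: tbl 0x2B, slot 12 ⇒ 0x2E007 (P1/RW1/US1/PS0)
  lvl2: tbl 0x2E, slot 9 ⇒ 0x31007 (P1/RW1/US1/PS0)
  lvl3: tbl 0x31, slot 17 ⇒ 0x34007 (P1/RW1/US1/PS0)
  → PA=0x340EA  (4 entries read)
#1 VA=0xA8740000CDB (w,user):
  lvl0: tbl 0x2A, slot 21 ⇒ 0x37007 (P1/RW1/US1/PS0)
  lvl1: tbl 0x37, slot 29 ⇒ 0x39087 (P1/RW1/US1/PS1)
  → PA=0x39CDB (huge @L1)  (2 entries read)
#2 VA=0x9848040557F (w,user):
  lvl0: tbl 0x2A, slot 19 ⇒ 0x3D007 (P1/RW1/US1/PS0)
  lvl1: tbl 0x3D, slot 18 ⇒ 0x40007 (P1/RW1/US1/PS0)
  lvl2: tbl 0x40, slot 2 ⇒ 0x43007 (P1/RW1/US1/PS0)
  lvl3: tbl 0x43, slot 5 ⇒ 0x47007 (P1/RW1/US1/PS0)
  → PA=0x4757F  (4 entries read)

Access #2 PA: 0x4757F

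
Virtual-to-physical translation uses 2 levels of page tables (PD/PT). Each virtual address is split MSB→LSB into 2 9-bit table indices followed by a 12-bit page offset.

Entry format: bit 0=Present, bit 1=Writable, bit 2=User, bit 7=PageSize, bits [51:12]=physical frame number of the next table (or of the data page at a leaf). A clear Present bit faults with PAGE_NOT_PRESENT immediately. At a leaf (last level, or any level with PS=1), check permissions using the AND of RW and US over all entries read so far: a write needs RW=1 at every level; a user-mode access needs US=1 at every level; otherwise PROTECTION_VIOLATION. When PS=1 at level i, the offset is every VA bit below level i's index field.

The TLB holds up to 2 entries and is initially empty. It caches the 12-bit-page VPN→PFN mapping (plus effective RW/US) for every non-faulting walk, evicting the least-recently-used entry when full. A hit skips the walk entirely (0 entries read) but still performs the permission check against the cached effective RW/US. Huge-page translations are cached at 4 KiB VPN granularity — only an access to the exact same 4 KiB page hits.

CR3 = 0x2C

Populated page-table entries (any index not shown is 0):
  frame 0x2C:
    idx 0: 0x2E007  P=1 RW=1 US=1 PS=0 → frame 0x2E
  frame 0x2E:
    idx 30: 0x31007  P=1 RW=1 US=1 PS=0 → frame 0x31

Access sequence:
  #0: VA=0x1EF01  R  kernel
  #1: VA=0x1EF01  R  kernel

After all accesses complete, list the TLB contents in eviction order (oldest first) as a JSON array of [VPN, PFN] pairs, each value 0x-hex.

Walk each access:
#0 VA=0x1EF01 (r,kernel):
  [0] read 0x2C idx=0: raw=0x2E007 flags P=1 W=1 U=1 S=0
  [1] read 0x2E idx=30: raw=0x31007 flags P=1 W=1 U=1 S=0
  ✓ 0x31F01  — 2 lookups
#1 VA=0x1EF01 (r,kernel):
  TLB hit vpn=0x1E → PA=0x31F01

TLB: [["0x1E", "0x31"]]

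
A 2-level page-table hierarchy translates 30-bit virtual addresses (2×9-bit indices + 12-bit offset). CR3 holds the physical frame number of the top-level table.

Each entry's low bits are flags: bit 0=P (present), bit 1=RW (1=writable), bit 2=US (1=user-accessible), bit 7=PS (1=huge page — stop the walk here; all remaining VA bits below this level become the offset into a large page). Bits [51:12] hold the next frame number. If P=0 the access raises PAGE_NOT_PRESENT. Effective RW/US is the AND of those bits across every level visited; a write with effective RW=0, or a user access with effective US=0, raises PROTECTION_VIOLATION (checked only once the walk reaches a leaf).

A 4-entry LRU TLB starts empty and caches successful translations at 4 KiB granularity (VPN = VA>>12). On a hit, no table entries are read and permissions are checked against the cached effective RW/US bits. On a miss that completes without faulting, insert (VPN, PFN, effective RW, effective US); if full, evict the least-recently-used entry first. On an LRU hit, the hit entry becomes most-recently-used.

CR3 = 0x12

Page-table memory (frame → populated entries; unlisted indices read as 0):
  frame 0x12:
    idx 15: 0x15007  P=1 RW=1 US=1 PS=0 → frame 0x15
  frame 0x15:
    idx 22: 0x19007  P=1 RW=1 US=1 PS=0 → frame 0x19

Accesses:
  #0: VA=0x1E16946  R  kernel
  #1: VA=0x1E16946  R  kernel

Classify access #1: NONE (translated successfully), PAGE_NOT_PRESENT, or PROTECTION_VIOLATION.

Trace:
#0 VA=0x1E16946 (r,kernel):
  lvl0: tbl 0x12, slot 15 ⇒ 0x15007 (P1/RW1/US1/PS0)
  lvl1: tbl 0x15, slot 22 ⇒ 0x19007 (P1/RW1/US1/PS0)
  → PA=0x19946  (2 entries read)
#1 VA=0x1E16946 (r,kernel):
  TLB hit vpn=0x1E16 → PA=0x19946

Access #1 fault: NONE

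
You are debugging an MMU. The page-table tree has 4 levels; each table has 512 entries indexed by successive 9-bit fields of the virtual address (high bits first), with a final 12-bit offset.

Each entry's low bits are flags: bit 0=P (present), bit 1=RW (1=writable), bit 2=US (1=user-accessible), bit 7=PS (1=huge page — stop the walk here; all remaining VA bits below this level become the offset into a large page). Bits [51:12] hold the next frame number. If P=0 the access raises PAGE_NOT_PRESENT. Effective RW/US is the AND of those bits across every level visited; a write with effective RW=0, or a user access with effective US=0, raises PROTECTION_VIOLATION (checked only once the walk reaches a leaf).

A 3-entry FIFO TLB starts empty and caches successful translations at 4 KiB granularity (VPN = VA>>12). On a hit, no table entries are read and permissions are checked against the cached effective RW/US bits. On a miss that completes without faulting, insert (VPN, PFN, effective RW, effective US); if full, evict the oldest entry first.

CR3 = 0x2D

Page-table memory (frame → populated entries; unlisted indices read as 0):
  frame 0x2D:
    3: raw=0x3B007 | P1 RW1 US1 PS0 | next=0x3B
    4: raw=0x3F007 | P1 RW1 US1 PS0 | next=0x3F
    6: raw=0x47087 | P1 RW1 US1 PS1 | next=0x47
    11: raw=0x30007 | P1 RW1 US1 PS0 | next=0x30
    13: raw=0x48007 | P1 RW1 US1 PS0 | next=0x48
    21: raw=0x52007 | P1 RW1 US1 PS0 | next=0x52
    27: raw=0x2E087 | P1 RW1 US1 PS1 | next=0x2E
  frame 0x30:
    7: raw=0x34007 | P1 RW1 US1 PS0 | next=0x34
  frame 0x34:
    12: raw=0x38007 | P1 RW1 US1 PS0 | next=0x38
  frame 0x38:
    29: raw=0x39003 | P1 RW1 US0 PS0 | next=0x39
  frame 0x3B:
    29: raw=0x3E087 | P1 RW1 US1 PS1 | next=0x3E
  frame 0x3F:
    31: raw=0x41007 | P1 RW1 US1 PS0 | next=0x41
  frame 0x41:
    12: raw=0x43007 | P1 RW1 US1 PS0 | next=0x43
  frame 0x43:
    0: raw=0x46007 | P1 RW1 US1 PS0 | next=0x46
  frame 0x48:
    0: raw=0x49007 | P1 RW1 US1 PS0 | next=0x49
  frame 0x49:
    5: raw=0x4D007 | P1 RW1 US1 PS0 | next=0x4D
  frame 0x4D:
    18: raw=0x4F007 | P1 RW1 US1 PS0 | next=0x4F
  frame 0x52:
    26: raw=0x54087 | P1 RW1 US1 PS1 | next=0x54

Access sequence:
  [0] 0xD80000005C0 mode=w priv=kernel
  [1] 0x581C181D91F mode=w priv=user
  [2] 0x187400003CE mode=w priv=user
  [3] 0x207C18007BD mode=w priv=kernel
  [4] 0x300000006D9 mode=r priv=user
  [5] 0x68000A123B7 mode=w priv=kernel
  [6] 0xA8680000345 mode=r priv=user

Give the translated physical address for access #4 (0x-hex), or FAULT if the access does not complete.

Trace:
#0 VA=0xD80000005C0 (w,kernel):
  [0] read 0x2D idx=27: raw=0x2E087 flags P=1 W=1 U=1 S=1
  ⇒ phys 0x2E5C0 (huge @L0)  [1 reads]
#1 VA=0x581C181D91F (w,user):
  [0] read 0x2D idx=11: raw=0x30007 flags P=1 W=1 U=1 S=0
  [1] read 0x30 idx=7: raw=0x34007 flags P=1 W=1 U=1 S=0
  [2] read 0x34 idx=12: raw=0x38007 flags P=1 W=1 U=1 S=0
  [3] read 0x38 idx=29: raw=0x39003 flags P=1 W=1 U=0 S=0
  ✗ PROTECTION_VIOLATION  [4 reads]
#2 VA=0x187400003CE (w,user):
  [0] read 0x2D idx=3: raw=0x3B007 flags P=1 W=1 U=1 S=0
  [1] read 0x3B idx=29: raw=0x3E087 flags P=1 W=1 U=1 S=1
  ⇒ phys 0x3E3CE (huge @L1)  [2 reads]
#3 VA=0x207C18007BD (w,kernel):
  [0] read 0x2D idx=4: raw=0x3F007 flags P=1 W=1 U=1 S=0
  [1] read 0x3F idx=31: raw=0x41007 flags P=1 W=1 U=1 S=0
  [2] read 0x41 idx=12: raw=0x43007 flags P=1 W=1 U=1 S=0
  [3] read 0x43 idx=0: raw=0x46007 flags P=1 W=1 U=1 S=0
  ⇒ phys 0x467BD  [4 reads]
#4 VA=0x300000006D9 (r,user):
  [0] read 0x2D idx=6: raw=0x47087 flags P=1 W=1 U=1 S=1
  ⇒ phys 0x476D9 (huge @L0)  [1 reads]
#5 VA=0x68000A123B7 (w,kernel):
  [0] read 0x2D idx=13: raw=0x48007 flags P=1 W=1 U=1 S=0
  [1] read 0x48 idx=0: raw=0x49007 flags P=1 W=1 U=1 S=0
  [2] read 0x49 idx=5: raw=0x4D007 flags P=1 W=1 U=1 S=0
  [3] read 0x4D idx=18: raw=0x4F007 flags P=1 W=1 U=1 S=0
  ⇒ phys 0x4F3B7  [4 reads]
#6 VA=0xA8680000345 (r,user):
  [0] read 0x2D idx=21: raw=0x52007 flags P=1 W=1 U=1 S=0
  [1] read 0x52 idx=26: raw=0x54087 flags P=1 W=1 U=1 S=1
  ⇒ phys 0x54345 (huge @L1)  [2 reads]

Access #4 PA: 0x476D9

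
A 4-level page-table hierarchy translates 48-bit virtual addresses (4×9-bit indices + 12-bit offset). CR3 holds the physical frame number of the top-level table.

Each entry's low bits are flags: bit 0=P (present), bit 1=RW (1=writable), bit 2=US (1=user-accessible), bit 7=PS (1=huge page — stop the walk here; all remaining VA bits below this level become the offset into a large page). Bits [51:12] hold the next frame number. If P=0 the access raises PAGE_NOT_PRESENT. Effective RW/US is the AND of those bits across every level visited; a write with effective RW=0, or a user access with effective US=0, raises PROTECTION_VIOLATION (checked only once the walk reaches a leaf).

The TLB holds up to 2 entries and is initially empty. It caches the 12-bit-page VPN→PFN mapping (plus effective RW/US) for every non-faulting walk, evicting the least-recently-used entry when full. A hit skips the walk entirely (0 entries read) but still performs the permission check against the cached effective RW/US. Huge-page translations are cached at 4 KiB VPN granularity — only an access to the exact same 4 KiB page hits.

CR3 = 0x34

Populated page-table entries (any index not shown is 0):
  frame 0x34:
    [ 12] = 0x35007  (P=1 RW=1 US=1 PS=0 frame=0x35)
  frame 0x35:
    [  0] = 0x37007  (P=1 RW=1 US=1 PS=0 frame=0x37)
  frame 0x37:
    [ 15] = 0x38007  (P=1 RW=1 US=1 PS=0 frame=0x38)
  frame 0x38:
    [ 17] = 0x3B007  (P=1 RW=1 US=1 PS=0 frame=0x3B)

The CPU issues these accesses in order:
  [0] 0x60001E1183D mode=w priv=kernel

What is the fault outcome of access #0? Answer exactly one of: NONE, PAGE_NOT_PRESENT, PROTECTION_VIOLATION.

Per-access translation:
#0 VA=0x60001E1183D (w,kernel):
  L0: frame=0x34 idx=12 entry=0x35007 [P=1 RW=1 US=1 PS=0]
  L1: frame=0x35 idx=0 entry=0x37007 [P=1 RW=1 US=1 PS=0]
  L2: frame=0x37 idx=15 entry=0x38007 [P=1 RW=1 US=1 PS=0]
  L3: frame=0x38 idx=17 entry=0x3B007 [P=1 RW=1 US=1 PS=0]
  → PA=0x3B83D  (4 entries read)

Access #0 fault: NONE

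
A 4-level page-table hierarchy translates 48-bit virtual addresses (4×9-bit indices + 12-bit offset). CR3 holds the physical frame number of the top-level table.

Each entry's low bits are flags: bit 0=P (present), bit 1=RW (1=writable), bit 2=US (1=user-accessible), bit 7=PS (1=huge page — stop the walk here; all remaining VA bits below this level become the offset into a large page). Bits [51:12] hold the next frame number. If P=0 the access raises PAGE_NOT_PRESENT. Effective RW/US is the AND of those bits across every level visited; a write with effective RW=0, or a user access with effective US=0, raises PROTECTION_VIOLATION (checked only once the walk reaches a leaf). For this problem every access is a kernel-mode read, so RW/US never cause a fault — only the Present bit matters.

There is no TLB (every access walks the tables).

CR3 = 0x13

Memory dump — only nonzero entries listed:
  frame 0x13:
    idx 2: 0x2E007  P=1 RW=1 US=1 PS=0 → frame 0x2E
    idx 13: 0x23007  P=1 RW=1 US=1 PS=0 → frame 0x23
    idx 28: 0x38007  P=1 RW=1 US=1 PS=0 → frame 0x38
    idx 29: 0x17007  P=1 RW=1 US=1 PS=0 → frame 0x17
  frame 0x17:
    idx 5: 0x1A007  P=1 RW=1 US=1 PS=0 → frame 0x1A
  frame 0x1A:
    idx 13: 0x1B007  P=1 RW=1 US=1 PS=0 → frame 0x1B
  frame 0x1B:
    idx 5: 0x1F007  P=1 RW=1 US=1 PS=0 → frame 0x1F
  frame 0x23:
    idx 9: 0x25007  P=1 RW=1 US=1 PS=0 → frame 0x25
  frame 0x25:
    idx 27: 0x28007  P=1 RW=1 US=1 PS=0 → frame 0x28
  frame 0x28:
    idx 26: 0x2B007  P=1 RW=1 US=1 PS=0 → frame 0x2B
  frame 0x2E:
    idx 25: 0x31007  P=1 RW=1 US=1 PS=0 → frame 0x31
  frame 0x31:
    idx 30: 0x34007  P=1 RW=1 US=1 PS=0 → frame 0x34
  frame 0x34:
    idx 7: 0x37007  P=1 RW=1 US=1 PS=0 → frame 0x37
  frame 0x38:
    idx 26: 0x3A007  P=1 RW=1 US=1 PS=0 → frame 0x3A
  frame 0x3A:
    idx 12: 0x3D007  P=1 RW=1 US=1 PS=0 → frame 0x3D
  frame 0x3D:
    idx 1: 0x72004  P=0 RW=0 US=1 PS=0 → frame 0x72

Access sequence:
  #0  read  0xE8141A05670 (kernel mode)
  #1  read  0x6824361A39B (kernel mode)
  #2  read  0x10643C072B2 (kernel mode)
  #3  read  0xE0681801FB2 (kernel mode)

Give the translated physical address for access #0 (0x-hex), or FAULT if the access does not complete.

Per-access translation:
#0 VA=0xE8141A05670 (r,kernel):
  L0: frame=0x13 idx=29 entry=0x17007 [P=1 RW=1 US=1 PS=0]
  L1: frame=0x17 idx=5 entry=0x1A007 [P=1 RW=1 US=1 PS=0]
  L2: frame=0x1A idx=13 entry=0x1B007 [P=1 RW=1 US=1 PS=0]
  L3: frame=0x1B idx=5 entry=0x1F007 [P=1 RW=1 US=1 PS=0]
  → PA=0x1F670  (4 entries read)
#1 VA=0x6824361A39B (r,kernel):
  L0: frame=0x13 idx=13 entry=0x23007 [P=1 RW=1 US=1 PS=0]
  L1: frame=0x23 idx=9 entry=0x25007 [P=1 RW=1 US=1 PS=0]
  L2: frame=0x25 idx=27 entry=0x28007 [P=1 RW=1 US=1 PS=0]
  L3: frame=0x28 idx=26 entry=0x2B007 [P=1 RW=1 US=1 PS=0]
  → PA=0x2B39B  (4 entries read)
#2 VA=0x10643C072B2 (r,kernel):
  L0: frame=0x13 idx=2 entry=0x2E007 [P=1 RW=1 US=1 PS=0]
  L1: frame=0x2E idx=25 entry=0x31007 [P=1 RW=1 US=1 PS=0]
  L2: frame=0x31 idx=30 entry=0x34007 [P=1 RW=1 US=1 PS=0]
  L3: frame=0x34 idx=7 entry=0x37007 [P=1 RW=1 US=1 PS=0]
  → PA=0x372B2  (4 entries read)
#3 VA=0xE0681801FB2 (r,kernel):
  L0: frame=0x13 idx=28 entry=0x38007 [P=1 RW=1 US=1 PS=0]
  L1: frame=0x38 idx=26 entry=0x3A007 [P=1 RW=1 US=1 PS=0]
  L2: frame=0x3A idx=12 entry=0x3D007 [P=1 RW=1 US=1 PS=0]
  L3: frame=0x3D idx=1 entry=0x72004 [P=0 RW=0 US=1 PS=0]
  ✗ PAGE_NOT_PRESENT  [4 reads]

Access #0 PA: 0x1F670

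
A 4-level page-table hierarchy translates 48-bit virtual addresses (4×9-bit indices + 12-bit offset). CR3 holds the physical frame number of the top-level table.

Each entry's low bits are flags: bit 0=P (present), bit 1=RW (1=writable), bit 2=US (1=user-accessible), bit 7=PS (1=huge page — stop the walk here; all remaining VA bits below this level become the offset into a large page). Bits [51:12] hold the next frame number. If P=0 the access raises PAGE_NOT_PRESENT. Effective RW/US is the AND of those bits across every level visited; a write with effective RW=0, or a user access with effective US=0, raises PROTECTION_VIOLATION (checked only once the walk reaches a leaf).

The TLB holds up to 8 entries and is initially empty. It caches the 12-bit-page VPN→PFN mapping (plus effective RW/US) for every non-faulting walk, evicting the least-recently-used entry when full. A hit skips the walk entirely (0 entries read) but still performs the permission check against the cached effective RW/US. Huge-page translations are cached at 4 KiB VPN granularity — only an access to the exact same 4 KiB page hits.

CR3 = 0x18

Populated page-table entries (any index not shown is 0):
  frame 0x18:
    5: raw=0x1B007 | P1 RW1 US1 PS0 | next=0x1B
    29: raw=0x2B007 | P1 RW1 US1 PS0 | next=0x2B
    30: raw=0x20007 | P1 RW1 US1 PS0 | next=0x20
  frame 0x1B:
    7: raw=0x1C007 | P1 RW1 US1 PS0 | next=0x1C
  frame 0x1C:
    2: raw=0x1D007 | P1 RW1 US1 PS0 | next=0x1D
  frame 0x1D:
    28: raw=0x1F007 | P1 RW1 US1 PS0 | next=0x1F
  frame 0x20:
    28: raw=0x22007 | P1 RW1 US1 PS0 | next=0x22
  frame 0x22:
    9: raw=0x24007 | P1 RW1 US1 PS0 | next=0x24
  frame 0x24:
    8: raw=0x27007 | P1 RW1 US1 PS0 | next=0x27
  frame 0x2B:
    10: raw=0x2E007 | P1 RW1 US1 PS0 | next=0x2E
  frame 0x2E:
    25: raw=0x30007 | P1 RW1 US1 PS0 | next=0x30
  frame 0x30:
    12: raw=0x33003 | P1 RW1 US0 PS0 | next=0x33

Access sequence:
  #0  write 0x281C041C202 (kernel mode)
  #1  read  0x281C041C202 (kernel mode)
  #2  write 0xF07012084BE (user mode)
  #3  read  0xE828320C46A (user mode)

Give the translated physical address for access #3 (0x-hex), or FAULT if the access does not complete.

Per-access translation:
#0 VA=0x281C041C202 (w,kernel):
  lvl0: tbl 0x18, slot 5 ⇒ 0x1B007 (P1/RW1/US1/PS0)
  lvl1: tbl 0x1B, slot 7 ⇒ 0x1C007 (P1/RW1/US1/PS0)
  lvl2: tbl 0x1C, slot 2 ⇒ 0x1D007 (P1/RW1/US1/PS0)
  lvl3: tbl 0x1D, slot 28 ⇒ 0x1F007 (P1/RW1/US1/PS0)
  ✓ 0x1F202  — 4 lookups
#1 VA=0x281C041C202 (r,kernel):
  TLB hit vpn=0x281C041C → PA=0x1F202
#2 VA=0xF07012084BE (w,user):
  lvl0: tbl 0x18, slot 30 ⇒ 0x20007 (P1/RW1/US1/PS0)
  lvl1: tbl 0x20, slot 28 ⇒ 0x22007 (P1/RW1/US1/PS0)
  lvl2: tbl 0x22, slot 9 ⇒ 0x24007 (P1/RW1/US1/PS0)
  lvl3: tbl 0x24, slot 8 ⇒ 0x27007 (P1/RW1/US1/PS0)
  ✓ 0x274BE  — 4 lookups
#3 VA=0xE828320C46A (r,user):
  lvl0: tbl 0x18, slot 29 ⇒ 0x2B007 (P1/RW1/US1/PS0)
  lvl1: tbl 0x2B, slot 10 ⇒ 0x2E007 (P1/RW1/US1/PS0)
  lvl2: tbl 0x2E, slot 25 ⇒ 0x30007 (P1/RW1/US1/PS0)
  lvl3: tbl 0x30, slot 12 ⇒ 0x33003 (P1/RW1/US0/PS0)
  ✗ PROTECTION_VIOLATION  [4 reads]

Access #3 PA: FAULT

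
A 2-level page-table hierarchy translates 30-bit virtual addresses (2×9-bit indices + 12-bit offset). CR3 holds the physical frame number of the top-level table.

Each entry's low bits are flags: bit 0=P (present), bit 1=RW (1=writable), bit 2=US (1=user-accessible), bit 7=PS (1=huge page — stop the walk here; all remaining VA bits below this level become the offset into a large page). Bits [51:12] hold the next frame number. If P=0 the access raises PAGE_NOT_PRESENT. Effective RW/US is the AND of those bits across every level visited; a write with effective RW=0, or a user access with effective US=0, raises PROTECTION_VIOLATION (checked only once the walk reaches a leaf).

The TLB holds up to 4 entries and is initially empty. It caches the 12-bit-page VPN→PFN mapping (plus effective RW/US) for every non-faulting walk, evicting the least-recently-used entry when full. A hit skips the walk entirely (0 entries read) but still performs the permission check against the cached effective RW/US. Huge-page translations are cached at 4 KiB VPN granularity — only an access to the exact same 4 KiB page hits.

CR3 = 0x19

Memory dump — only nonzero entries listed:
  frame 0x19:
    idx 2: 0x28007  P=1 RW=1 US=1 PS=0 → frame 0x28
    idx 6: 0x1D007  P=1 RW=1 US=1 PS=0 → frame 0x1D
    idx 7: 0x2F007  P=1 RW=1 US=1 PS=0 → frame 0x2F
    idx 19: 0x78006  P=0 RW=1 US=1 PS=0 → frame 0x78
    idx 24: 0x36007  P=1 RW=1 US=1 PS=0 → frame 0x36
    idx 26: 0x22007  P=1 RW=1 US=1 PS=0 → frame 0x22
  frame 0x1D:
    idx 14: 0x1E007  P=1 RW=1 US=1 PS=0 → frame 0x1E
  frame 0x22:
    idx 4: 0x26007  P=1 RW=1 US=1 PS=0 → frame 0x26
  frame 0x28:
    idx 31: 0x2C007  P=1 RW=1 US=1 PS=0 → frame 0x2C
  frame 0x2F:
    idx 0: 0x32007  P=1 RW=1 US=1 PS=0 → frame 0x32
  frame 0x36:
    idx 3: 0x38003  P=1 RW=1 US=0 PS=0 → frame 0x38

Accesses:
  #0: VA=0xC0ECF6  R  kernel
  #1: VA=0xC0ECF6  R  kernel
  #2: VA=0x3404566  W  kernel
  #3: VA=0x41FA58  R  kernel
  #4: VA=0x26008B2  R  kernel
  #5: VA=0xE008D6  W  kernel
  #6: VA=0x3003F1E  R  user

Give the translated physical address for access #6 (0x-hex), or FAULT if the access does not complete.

Walk each access:
#0 VA=0xC0ECF6 (r,kernel):
  L0 @0x19[6] → 0x1D007  P=1,RW=1,US=1,PS=0
  L1 @0x1D[14] → 0x1E007  P=1,RW=1,US=1,PS=0
  ✓ 0x1ECF6  — 2 lookups
#1 VA=0xC0ECF6 (r,kernel):
  TLB hit vpn=0xC0E → PA=0x1ECF6
#2 VA=0x3404566 (w,kernel):
  L0 @0x19[26] → 0x22007  P=1,RW=1,US=1,PS=0
  L1 @0x22[4] → 0x26007  P=1,RW=1,US=1,PS=0
  ✓ 0x26566  — 2 lookups
#3 VA=0x41FA58 (r,kernel):
  L0 @0x19[2] → 0x28007  P=1,RW=1,US=1,PS=0
  L1 @0x28[31] → 0x2C007  P=1,RW=1,US=1,PS=0
  ✓ 0x2CA58  — 2 lookups
#4 VA=0x26008B2 (r,kernel):
  L0 @0x19[19] → 0x78006  P=0,RW=1,US=1,PS=0
  ⇒ fault: PAGE_NOT_PRESENT  — 1 lookups
#5 VA=0xE008D6 (w,kernel):
  L0 @0x19[7] → 0x2F007  P=1,RW=1,US=1,PS=0
  L1 @0x2F[0] → 0x32007  P=1,RW=1,US=1,PS=0
  ✓ 0x328D6  — 2 lookups
#6 VA=0x3003F1E (r,user):
  L0 @0x19[24] → 0x36007  P=1,RW=1,US=1,PS=0
  L1 @0x36[3] → 0x38003  P=1,RW=1,US=0,PS=0
  ⇒ fault: PROTECTION_VIOLATION  — 2 lookups

Access #6 PA: FAULT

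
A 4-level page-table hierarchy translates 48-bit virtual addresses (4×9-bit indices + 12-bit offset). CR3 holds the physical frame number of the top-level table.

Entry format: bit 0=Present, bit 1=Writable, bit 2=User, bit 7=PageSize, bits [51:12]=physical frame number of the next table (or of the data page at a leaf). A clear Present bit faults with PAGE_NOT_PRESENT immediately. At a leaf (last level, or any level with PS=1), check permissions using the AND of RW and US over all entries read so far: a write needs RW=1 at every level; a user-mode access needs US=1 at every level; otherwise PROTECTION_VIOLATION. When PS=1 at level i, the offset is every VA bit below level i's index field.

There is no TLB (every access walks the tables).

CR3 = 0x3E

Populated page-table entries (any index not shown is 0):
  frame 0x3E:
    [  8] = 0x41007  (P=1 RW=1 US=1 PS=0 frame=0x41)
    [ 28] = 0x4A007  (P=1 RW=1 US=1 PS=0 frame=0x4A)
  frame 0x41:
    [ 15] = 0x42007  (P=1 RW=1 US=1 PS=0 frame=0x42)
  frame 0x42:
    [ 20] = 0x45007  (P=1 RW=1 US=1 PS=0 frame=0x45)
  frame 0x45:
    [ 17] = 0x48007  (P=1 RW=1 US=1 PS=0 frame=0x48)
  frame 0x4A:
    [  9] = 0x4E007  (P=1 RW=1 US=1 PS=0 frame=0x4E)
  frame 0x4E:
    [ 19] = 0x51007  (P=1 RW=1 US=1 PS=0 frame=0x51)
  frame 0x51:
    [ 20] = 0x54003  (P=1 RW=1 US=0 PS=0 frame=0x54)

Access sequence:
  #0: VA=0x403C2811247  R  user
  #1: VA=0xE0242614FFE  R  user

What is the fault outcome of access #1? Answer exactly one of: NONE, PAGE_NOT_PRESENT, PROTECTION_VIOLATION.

Per-access translation:
#0 VA=0x403C2811247 (r,user):
  L0 @0x3E[8] → 0x41007  P=1,RW=1,US=1,PS=0
  L1 @0x41[15] → 0x42007  P=1,RW=1,US=1,PS=0
  L2 @0x42[20] → 0x45007  P=1,RW=1,US=1,PS=0
  L3 @0x45[17] → 0x48007  P=1,RW=1,US=1,PS=0
  ✓ 0x48247  — 4 lookups
#1 VA=0xE0242614FFE (r,user):
  L0 @0x3E[28] → 0x4A007  P=1,RW=1,US=1,PS=0
  L1 @0x4A[9] → 0x4E007  P=1,RW=1,US=1,PS=0
  L2 @0x4E[19] → 0x51007  P=1,RW=1,US=1,PS=0
  L3 @0x51[20] → 0x54003  P=1,RW=1,US=0,PS=0
  ⇒ fault: PROTECTION_VIOLATION  — 4 lookups

Access #1 fault: PROTECTION_VIOLATION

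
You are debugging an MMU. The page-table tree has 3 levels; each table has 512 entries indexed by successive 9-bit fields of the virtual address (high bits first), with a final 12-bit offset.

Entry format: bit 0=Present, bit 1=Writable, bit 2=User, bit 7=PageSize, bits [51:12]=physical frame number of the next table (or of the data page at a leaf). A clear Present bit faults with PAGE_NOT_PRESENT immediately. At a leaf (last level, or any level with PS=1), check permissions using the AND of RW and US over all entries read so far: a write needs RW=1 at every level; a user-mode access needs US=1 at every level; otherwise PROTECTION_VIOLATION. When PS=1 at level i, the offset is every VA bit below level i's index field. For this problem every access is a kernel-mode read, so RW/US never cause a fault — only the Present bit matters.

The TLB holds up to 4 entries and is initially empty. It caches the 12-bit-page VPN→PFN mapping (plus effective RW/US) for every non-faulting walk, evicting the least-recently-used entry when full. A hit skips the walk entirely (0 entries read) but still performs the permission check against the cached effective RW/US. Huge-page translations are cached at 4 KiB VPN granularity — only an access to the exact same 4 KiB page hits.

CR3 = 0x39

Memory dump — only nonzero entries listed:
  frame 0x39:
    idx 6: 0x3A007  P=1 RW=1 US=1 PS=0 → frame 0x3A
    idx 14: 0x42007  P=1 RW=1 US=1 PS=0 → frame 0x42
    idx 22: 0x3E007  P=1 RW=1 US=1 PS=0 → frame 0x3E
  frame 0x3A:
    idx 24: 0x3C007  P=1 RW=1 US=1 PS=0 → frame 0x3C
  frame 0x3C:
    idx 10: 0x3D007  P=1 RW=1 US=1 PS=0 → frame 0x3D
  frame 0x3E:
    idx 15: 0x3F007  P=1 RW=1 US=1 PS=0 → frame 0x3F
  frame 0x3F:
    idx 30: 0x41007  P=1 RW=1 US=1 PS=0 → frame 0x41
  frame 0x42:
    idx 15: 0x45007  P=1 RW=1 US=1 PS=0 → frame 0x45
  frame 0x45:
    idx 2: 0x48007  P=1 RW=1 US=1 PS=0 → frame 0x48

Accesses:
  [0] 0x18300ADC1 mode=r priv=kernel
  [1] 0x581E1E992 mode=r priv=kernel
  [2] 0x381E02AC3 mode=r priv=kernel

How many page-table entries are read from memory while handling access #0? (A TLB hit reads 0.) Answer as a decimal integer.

Walk each access:
#0 VA=0x18300ADC1 (r,kernel):
  lvl0: tbl 0x39, slot 6 ⇒ 0x3A007 (P1/RW1/US1/PS0)
  lvl1: tbl 0x3A, slot 24 ⇒ 0x3C007 (P1/RW1/US1/PS0)
  lvl2: tbl 0x3C, slot 10 ⇒ 0x3D007 (P1/RW1/US1/PS0)
  ⇒ phys 0x3DDC1  [3 reads]
#1 VA=0x581E1E992 (r,kernel):
  lvl0: tbl 0x39, slot 22 ⇒ 0x3E007 (P1/RW1/US1/PS0)
  lvl1: tbl 0x3E, slot 15 ⇒ 0x3F007 (P1/RW1/US1/PS0)
  lvl2: tbl 0x3F, slot 30 ⇒ 0x41007 (P1/RW1/US1/PS0)
  ⇒ phys 0x41992  [3 reads]
#2 VA=0x381E02AC3 (r,kernel):
  lvl0: tbl 0x39, slot 14 ⇒ 0x42007 (P1/RW1/US1/PS0)
  lvl1: tbl 0x42, slot 15 ⇒ 0x45007 (P1/RW1/US1/PS0)
  lvl2: tbl 0x45, slot 2 ⇒ 0x48007 (P1/RW1/US1/PS0)
  ⇒ phys 0x48AC3  [3 reads]

Entries read for #0: 3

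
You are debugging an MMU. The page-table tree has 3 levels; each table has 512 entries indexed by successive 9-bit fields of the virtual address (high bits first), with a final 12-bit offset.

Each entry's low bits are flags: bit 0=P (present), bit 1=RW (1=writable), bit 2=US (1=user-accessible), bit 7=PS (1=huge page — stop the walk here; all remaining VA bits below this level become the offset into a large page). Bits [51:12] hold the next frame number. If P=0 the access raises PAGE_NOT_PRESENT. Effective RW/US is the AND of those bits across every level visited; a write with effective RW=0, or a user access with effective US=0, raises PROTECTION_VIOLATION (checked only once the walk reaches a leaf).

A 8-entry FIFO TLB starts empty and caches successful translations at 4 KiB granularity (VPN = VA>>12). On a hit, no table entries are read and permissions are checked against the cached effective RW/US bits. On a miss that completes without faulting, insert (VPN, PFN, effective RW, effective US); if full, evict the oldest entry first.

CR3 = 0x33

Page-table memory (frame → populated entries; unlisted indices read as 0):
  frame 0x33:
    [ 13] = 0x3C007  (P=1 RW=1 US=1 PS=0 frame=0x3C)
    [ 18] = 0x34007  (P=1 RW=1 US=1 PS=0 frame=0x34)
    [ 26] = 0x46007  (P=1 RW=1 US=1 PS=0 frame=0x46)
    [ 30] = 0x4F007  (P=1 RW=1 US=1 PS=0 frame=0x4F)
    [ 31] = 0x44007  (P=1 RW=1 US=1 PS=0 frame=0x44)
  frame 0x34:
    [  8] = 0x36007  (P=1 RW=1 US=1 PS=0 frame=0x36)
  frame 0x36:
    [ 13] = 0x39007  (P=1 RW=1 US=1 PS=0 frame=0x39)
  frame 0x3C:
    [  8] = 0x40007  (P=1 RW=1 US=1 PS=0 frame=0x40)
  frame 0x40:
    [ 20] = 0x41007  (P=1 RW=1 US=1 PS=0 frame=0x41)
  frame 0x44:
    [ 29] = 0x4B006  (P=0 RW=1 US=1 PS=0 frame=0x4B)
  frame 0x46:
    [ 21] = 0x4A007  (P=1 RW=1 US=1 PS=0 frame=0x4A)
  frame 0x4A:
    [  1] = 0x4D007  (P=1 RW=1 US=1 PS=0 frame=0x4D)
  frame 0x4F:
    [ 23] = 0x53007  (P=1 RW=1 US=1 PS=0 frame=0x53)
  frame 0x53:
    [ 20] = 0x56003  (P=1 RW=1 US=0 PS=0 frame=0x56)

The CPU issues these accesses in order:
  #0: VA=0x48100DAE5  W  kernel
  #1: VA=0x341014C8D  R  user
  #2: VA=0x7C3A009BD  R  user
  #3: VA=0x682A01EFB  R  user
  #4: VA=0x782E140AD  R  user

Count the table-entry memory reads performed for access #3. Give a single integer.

Walk each access:
#0 VA=0x48100DAE5 (w,kernel):
  L0 @0x33[18] → 0x34007  P=1,RW=1,US=1,PS=0
  L1 @0x34[8] → 0x36007  P=1,RW=1,US=1,PS=0
  L2 @0x36[13] → 0x39007  P=1,RW=1,US=1,PS=0
  ✓ 0x39AE5  — 3 lookups
#1 VA=0x341014C8D (r,user):
  L0 @0x33[13] → 0x3C007  P=1,RW=1,US=1,PS=0
  L1 @0x3C[8] → 0x40007  P=1,RW=1,US=1,PS=0
  L2 @0x40[20] → 0x41007  P=1,RW=1,US=1,PS=0
  ✓ 0x41C8D  — 3 lookups
#2 VA=0x7C3A009BD (r,user):
  L0 @0x33[31] → 0x44007  P=1,RW=1,US=1,PS=0
  L1 @0x44[29] → 0x4B006  P=0,RW=1,US=1,PS=0
  ✗ PAGE_NOT_PRESENT  [2 reads]
#3 VA=0x682A01EFB (r,user):
  L0 @0x33[26] → 0x46007  P=1,RW=1,US=1,PS=0
  L1 @0x46[21] → 0x4A007  P=1,RW=1,US=1,PS=0
  L2 @0x4A[1] → 0x4D007  P=1,RW=1,US=1,PS=0
  ✓ 0x4DEFB  — 3 lookups
#4 VA=0x782E140AD (r,user):
  L0 @0x33[30] → 0x4F007  P=1,RW=1,US=1,PS=0
  L1 @0x4F[23] → 0x53007  P=1,RW=1,US=1,PS=0
  L2 @0x53[20] → 0x56003  P=1,RW=1,US=0,PS=0
  ✗ PROTECTION_VIOLATION  [3 reads]

Entries read for #3: 3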